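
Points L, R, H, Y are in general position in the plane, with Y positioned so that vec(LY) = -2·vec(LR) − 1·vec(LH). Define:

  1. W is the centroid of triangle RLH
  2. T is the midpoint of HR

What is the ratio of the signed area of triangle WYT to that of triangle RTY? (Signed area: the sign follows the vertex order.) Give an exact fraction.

Work in coordinates with L = (0, 0), R = (1, 0), H = (0, 1), Y = (-2, -1).
1. W is the centroid of triangle RLH ⇒ W = (1/3, 1/3)
2. T is the midpoint of HR ⇒ T = (1/2, 1/2)
2·[WYT] = -1/6, 2·[RTY] = 2
[WYT]:[RTY] = -1/6:2 = -1/12

[WYT]:[RTY] = -1/12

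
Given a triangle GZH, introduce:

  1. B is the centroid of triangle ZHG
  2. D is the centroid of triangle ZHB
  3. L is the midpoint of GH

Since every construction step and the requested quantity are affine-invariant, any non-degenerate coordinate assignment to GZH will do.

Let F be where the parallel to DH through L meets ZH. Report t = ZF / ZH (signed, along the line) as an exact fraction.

Work in coordinates with G = (0, 0), Z = (1, 0), H = (0, 1).
1. B is the centroid of triangle ZHG ⇒ B = (1/3, 1/3)
2. D is the centroid of triangle ZHB ⇒ D = (4/9, 4/9)
3. L is the midpoint of GH ⇒ L = (0, 1/2)
through L parallel to DH: direction (-4/9, 5/9); meets ZH at F = (-2, 3)
F = Z + t·(H−Z) with t = 3

t = 3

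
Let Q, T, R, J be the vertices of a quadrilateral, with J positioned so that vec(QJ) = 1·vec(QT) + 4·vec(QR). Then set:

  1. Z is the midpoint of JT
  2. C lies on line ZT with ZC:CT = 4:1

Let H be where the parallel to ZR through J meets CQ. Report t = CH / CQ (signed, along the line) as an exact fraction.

Assign Q = (0, 0), T = (1, 0), R = (0, 1), J = (1, 4) — the answer is frame-independent, so this choice is without loss of generality.
1. Z is the midpoint of JT ⇒ Z = (1, 2)
2. C lies on line ZT with ZC:CT = 4:1 ⇒ C = (1, 2/5)
through J parallel to ZR: direction (-1, -1); meets CQ at H = (-5, -2)
H = C + t·(Q−C) with t = 6

t = 6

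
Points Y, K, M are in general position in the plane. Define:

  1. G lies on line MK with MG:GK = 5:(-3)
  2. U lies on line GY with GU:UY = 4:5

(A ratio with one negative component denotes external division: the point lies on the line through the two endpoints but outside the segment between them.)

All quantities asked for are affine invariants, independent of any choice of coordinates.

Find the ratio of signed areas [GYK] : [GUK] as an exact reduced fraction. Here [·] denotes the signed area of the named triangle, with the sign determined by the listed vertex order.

[GYK]:[GUK] = 9/4

Choose coordinates Y = (0, 0), K = (1, 0), M = (0, 1).
1. G lies on line MK with MG:GK = 5:(-3) ⇒ G = (5/2, -3/2)
2. U lies on line GY with GU:UY = 4:5 ⇒ U = (25/18, -5/6)
2·[GYK] = -3/2, 2·[GUK] = -2/3
[GYK]:[GUK] = -3/2:-2/3 = 9/4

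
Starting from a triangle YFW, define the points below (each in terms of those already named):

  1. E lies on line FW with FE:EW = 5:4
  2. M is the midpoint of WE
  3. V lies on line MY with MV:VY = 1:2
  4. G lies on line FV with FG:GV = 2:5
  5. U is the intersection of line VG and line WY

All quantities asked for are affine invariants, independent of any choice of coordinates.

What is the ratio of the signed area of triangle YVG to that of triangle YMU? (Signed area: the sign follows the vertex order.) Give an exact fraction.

[YVG]:[YMU] = -115/42

Work in coordinates with Y = (0, 0), F = (1, 0), W = (0, 1).
1. E lies on line FW with FE:EW = 5:4 ⇒ E = (4/9, 5/9)
2. M is the midpoint of WE ⇒ M = (2/9, 7/9)
3. V lies on line MY with MV:VY = 1:2 ⇒ V = (4/27, 14/27)
4. G lies on line FV with FG:GV = 2:5 ⇒ G = (143/189, 4/27)
5. U is the intersection of line VG and line WY ⇒ U = (0, 14/23)
2·[YVG] = -10/27, 2·[YMU] = 28/207
[YVG]:[YMU] = -10/27:28/207 = -115/42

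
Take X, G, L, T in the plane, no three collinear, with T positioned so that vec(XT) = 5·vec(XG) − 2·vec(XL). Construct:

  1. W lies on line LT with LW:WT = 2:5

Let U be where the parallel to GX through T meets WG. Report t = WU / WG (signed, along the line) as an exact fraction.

t = 15

Work in coordinates with X = (0, 0), G = (1, 0), L = (0, 1), T = (5, -2).
1. W lies on line LT with LW:WT = 2:5 ⇒ W = (10/7, 1/7)
through T parallel to GX: direction (-1, 0); meets WG at U = (-5, -2)
U = W + t·(G−W) with t = 15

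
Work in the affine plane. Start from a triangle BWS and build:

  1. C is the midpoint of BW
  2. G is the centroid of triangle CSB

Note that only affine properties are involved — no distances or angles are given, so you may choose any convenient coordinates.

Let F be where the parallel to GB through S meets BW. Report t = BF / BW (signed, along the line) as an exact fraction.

t = -1/2

Work in coordinates with B = (0, 0), W = (1, 0), S = (0, 1).
1. C is the midpoint of BW ⇒ C = (1/2, 0)
2. G is the centroid of triangle CSB ⇒ G = (1/6, 1/3)
through S parallel to GB: direction (-1/6, -1/3); meets BW at F = (-1/2, 0)
F = B + t·(W−B) with t = -1/2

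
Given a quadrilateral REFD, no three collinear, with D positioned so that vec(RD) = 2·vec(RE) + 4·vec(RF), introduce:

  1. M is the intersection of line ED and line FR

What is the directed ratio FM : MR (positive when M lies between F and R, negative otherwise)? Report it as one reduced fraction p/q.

FM:MR = -5/4

Set R = (0, 0), E = (1, 0), F = (0, 1), D = (2, 4); any affine frame gives the same invariant.
1. M is the intersection of line ED and line FR ⇒ M = (0, -4)
M = F + t·(R−F) with t = 5, so FM:MR = t:(1−t) = 5:-4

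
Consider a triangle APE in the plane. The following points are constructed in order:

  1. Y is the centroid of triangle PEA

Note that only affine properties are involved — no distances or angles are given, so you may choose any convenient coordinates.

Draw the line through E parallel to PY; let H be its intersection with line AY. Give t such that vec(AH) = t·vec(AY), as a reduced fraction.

t = 2

Work in coordinates with A = (0, 0), P = (1, 0), E = (0, 1).
1. Y is the centroid of triangle PEA ⇒ Y = (1/3, 1/3)
through E parallel to PY: direction (-2/3, 1/3); meets AY at H = (2/3, 2/3)
H = A + t·(Y−A) with t = 2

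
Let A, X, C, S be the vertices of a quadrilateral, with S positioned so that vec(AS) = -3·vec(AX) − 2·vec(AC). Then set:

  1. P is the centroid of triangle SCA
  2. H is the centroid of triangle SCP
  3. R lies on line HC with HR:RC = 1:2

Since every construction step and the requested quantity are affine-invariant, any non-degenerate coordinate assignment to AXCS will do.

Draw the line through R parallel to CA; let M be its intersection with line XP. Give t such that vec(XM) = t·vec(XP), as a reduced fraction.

Set A = (0, 0), X = (1, 0), C = (0, 1), S = (-3, -2); any affine frame gives the same invariant.
1. P is the centroid of triangle SCA ⇒ P = (-1, -1/3)
2. H is the centroid of triangle SCP ⇒ H = (-4/3, -4/9)
3. R lies on line HC with HR:RC = 1:2 ⇒ R = (-8/9, 1/27)
through R parallel to CA: direction (0, -1); meets XP at M = (-8/9, -17/54)
M = X + t·(P−X) with t = 17/18

t = 17/18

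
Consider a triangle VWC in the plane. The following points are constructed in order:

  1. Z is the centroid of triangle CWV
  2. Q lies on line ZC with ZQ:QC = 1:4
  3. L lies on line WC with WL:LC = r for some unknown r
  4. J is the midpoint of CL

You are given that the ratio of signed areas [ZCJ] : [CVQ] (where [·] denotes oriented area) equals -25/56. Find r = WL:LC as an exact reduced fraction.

Assign V = (0, 0), W = (1, 0), C = (0, 1) — the answer is frame-independent, so this choice is without loss of generality.
1. Z is the centroid of triangle CWV ⇒ Z = (1/3, 1/3)
2. Q lies on line ZC with ZQ:QC = 1:4 ⇒ Q = (4/15, 7/15)
3. With WL:LC = r, write λ = r/(r+1) so L = W + λ·(C−W); L is affine-linear in λ
4. J is the midpoint of CL ⇒ J is an affine combination of earlier points and hence also affine-linear in λ
Every point depending on L is an affine combination of L and λ-independent points, so each such coordinate is linear in λ; the λ² term in each signed area is a multiple of (C−W)×(C−W) = 0, so 2·[ZCJ] and 2·[CVQ] are each linear in λ. Evaluating at λ=0 and λ=1:
  2·[ZCJ] = 1/6·λ − 1/6,   2·[CVQ] = 4/15
So [ZCJ]:[CVQ] = (1/6·λ − 1/6) / (4/15). Setting this equal to -25/56:
  1/6·λ − 1/6 = -25/56·(4/15)  ⇒  λ = 2/7
Then r = λ/(1−λ) = (2/7)/(5/7) = 2/5. Check: with r = 2/5, L = (5/7, 2/7) and [ZCJ]:[CVQ] = -25/56 as required.

r = 2/5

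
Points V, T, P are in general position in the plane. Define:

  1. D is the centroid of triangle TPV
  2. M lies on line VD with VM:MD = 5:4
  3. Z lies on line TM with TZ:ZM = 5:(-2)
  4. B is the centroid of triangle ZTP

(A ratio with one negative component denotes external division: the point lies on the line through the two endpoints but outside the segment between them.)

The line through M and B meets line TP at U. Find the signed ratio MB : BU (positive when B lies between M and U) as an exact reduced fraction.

MB:BU = 4/5

Work in coordinates with V = (0, 0), T = (1, 0), P = (0, 1).
1. D is the centroid of triangle TPV ⇒ D = (1/3, 1/3)
2. M lies on line VD with VM:MD = 5:4 ⇒ M = (5/27, 5/27)
3. Z lies on line TM with TZ:ZM = 5:(-2) ⇒ Z = (-29/81, 25/81)
4. B is the centroid of triangle ZTP ⇒ B = (52/243, 106/243)
line MB meets TP at U = (1/4, 3/4)
B = M + t·(U−M) with t = 4/9, so MB:BU = 4/9:5/9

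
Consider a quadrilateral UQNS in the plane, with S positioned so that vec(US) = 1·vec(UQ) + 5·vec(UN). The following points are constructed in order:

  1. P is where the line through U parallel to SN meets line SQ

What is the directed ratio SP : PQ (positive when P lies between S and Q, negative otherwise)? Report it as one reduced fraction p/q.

SP:PQ = 1/4

Work in coordinates with U = (0, 0), Q = (1, 0), N = (0, 1), S = (1, 5).
1. P is where the line through U parallel to SN meets line SQ ⇒ P = (1, 4)
P = S + t·(Q−S) with t = 1/5, so SP:PQ = t:(1−t) = 1/5:4/5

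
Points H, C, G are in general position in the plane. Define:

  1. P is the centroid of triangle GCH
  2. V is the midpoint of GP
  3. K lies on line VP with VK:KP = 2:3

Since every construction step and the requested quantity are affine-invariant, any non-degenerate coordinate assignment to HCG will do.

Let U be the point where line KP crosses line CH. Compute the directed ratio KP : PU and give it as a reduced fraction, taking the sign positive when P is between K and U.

Set H = (0, 0), C = (1, 0), G = (0, 1); any affine frame gives the same invariant.
1. P is the centroid of triangle GCH ⇒ P = (1/3, 1/3)
2. V is the midpoint of GP ⇒ V = (1/6, 2/3)
3. K lies on line VP with VK:KP = 2:3 ⇒ K = (7/30, 8/15)
line KP meets CH at U = (1/2, 0)
P = K + t·(U−K) with t = 3/8, so KP:PU = 3/8:5/8

KP:PU = 3/5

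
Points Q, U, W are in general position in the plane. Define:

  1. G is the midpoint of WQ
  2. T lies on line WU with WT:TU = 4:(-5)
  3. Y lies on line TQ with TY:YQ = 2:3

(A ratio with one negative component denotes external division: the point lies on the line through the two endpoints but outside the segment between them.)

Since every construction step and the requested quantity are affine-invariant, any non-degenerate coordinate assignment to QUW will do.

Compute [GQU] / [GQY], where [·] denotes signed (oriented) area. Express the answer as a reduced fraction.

[GQU]:[GQY] = -5/12

Choose coordinates Q = (0, 0), U = (1, 0), W = (0, 1).
1. G is the midpoint of WQ ⇒ G = (0, 1/2)
2. T lies on line WU with WT:TU = 4:(-5) ⇒ T = (-4, 5)
3. Y lies on line TQ with TY:YQ = 2:3 ⇒ Y = (-12/5, 3)
2·[GQU] = 1/2, 2·[GQY] = -6/5
[GQU]:[GQY] = 1/2:-6/5 = -5/12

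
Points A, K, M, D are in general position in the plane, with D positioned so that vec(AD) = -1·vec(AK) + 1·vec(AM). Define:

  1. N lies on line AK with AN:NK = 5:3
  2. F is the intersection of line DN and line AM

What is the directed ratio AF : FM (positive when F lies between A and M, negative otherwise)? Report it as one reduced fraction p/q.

AF:FM = 5/8

Choose coordinates A = (0, 0), K = (1, 0), M = (0, 1), D = (-1, 1).
1. N lies on line AK with AN:NK = 5:3 ⇒ N = (5/8, 0)
2. F is the intersection of line DN and line AM ⇒ F = (0, 5/13)
F = A + t·(M−A) with t = 5/13, so AF:FM = t:(1−t) = 5/13:8/13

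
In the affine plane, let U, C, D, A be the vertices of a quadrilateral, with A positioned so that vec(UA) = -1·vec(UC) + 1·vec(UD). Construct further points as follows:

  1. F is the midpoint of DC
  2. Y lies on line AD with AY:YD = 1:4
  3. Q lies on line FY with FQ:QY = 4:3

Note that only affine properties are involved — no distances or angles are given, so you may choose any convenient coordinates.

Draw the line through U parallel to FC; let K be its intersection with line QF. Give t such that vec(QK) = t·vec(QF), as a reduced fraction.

t = -19/16

Set U = (0, 0), C = (1, 0), D = (0, 1), A = (-1, 1); any affine frame gives the same invariant.
1. F is the midpoint of DC ⇒ F = (1/2, 1/2)
2. Y lies on line AD with AY:YD = 1:4 ⇒ Y = (-4/5, 1)
3. Q lies on line FY with FQ:QY = 4:3 ⇒ Q = (-17/70, 11/14)
through U parallel to FC: direction (1/2, -1/2); meets QF at K = (-9/8, 9/8)
K = Q + t·(F−Q) with t = -19/16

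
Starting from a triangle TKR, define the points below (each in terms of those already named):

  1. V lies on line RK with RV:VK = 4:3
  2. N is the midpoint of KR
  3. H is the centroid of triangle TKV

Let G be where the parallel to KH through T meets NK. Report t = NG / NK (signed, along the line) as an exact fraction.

t = 13/7

Set T = (0, 0), K = (1, 0), R = (0, 1); any affine frame gives the same invariant.
1. V lies on line RK with RV:VK = 4:3 ⇒ V = (4/7, 3/7)
2. N is the midpoint of KR ⇒ N = (1/2, 1/2)
3. H is the centroid of triangle TKV ⇒ H = (11/21, 1/7)
through T parallel to KH: direction (-10/21, 1/7); meets NK at G = (10/7, -3/7)
G = N + t·(K−N) with t = 13/7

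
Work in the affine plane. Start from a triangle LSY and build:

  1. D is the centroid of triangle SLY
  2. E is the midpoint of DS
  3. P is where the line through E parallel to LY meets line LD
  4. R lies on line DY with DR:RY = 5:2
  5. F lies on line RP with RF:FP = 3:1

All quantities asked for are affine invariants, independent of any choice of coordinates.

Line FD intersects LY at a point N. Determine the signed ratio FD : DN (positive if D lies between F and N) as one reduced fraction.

FD:DN = 4/7

Set L = (0, 0), S = (1, 0), Y = (0, 1); any affine frame gives the same invariant.
1. D is the centroid of triangle SLY ⇒ D = (1/3, 1/3)
2. E is the midpoint of DS ⇒ E = (2/3, 1/6)
3. P is where the line through E parallel to LY meets line LD ⇒ P = (2/3, 2/3)
4. R lies on line DY with DR:RY = 5:2 ⇒ R = (2/21, 17/21)
5. F lies on line RP with RF:FP = 3:1 ⇒ F = (11/21, 59/84)
line FD meets LY at N = (0, -5/16)
D = F + t·(N−F) with t = 4/11, so FD:DN = 4/11:7/11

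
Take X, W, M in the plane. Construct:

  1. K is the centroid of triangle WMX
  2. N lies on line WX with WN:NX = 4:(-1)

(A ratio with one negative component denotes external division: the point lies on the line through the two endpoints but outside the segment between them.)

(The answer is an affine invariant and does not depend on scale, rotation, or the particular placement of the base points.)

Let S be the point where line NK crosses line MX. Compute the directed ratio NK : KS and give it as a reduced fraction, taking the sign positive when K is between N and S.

Assign X = (0, 0), W = (1, 0), M = (0, 1) — the answer is frame-independent, so this choice is without loss of generality.
1. K is the centroid of triangle WMX ⇒ K = (1/3, 1/3)
2. N lies on line WX with WN:NX = 4:(-1) ⇒ N = (-1/3, 0)
line NK meets MX at S = (0, 1/6)
K = N + t·(S−N) with t = 2, so NK:KS = 2:-1

NK:KS = -2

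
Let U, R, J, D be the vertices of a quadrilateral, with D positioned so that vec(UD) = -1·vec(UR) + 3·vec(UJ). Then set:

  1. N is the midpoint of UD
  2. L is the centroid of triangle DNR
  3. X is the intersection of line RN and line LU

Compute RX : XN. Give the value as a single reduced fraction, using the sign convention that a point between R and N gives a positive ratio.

RX:XN = 3

Choose coordinates U = (0, 0), R = (1, 0), J = (0, 1), D = (-1, 3).
1. N is the midpoint of UD ⇒ N = (-1/2, 3/2)
2. L is the centroid of triangle DNR ⇒ L = (-1/6, 3/2)
3. X is the intersection of line RN and line LU ⇒ X = (-1/8, 9/8)
X = R + t·(N−R) with t = 3/4, so RX:XN = t:(1−t) = 3/4:1/4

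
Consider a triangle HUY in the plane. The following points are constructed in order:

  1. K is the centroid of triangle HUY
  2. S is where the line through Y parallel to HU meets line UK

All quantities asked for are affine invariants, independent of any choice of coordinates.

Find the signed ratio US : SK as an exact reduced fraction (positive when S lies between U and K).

US:SK = -3/2

Set H = (0, 0), U = (1, 0), Y = (0, 1); any affine frame gives the same invariant.
1. K is the centroid of triangle HUY ⇒ K = (1/3, 1/3)
2. S is where the line through Y parallel to HU meets line UK ⇒ S = (-1, 1)
S = U + t·(K−U) with t = 3, so US:SK = t:(1−t) = 3:-2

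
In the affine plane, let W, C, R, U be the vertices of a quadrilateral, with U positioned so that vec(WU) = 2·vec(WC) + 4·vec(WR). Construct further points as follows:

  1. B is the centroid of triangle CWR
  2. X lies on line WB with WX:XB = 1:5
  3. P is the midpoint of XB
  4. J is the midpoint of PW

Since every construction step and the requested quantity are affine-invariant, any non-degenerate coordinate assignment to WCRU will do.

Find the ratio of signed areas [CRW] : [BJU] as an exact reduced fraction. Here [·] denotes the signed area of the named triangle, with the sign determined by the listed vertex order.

[CRW]:[BJU] = -36/17

Work in coordinates with W = (0, 0), C = (1, 0), R = (0, 1), U = (2, 4).
1. B is the centroid of triangle CWR ⇒ B = (1/3, 1/3)
2. X lies on line WB with WX:XB = 1:5 ⇒ X = (1/18, 1/18)
3. P is the midpoint of XB ⇒ P = (7/36, 7/36)
4. J is the midpoint of PW ⇒ J = (7/72, 7/72)
2·[CRW] = 1, 2·[BJU] = -17/36
[CRW]:[BJU] = 1:-17/36 = -36/17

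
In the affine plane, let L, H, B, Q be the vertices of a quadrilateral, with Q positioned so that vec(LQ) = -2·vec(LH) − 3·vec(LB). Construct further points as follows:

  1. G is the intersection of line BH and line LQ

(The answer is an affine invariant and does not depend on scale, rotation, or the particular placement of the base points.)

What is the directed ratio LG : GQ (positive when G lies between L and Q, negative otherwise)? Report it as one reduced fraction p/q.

Set L = (0, 0), H = (1, 0), B = (0, 1), Q = (-2, -3); any affine frame gives the same invariant.
1. G is the intersection of line BH and line LQ ⇒ G = (2/5, 3/5)
G = L + t·(Q−L) with t = -1/5, so LG:GQ = t:(1−t) = -1/5:6/5

LG:GQ = -1/6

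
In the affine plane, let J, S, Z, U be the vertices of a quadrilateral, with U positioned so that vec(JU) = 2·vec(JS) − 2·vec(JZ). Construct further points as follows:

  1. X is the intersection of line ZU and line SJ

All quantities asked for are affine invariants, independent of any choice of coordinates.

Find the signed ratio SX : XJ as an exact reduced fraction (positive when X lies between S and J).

SX:XJ = 1/2

Set J = (0, 0), S = (1, 0), Z = (0, 1), U = (2, -2); any affine frame gives the same invariant.
1. X is the intersection of line ZU and line SJ ⇒ X = (2/3, 0)
X = S + t·(J−S) with t = 1/3, so SX:XJ = t:(1−t) = 1/3:2/3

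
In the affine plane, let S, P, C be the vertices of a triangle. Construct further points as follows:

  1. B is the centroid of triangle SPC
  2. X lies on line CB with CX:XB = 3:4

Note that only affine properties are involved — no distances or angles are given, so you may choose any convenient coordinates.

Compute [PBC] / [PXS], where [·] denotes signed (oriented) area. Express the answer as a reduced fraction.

Assign S = (0, 0), P = (1, 0), C = (0, 1) — the answer is frame-independent, so this choice is without loss of generality.
1. B is the centroid of triangle SPC ⇒ B = (1/3, 1/3)
2. X lies on line CB with CX:XB = 3:4 ⇒ X = (1/7, 5/7)
2·[PBC] = -1/3, 2·[PXS] = 5/7
[PBC]:[PXS] = -1/3:5/7 = -7/15

[PBC]:[PXS] = -7/15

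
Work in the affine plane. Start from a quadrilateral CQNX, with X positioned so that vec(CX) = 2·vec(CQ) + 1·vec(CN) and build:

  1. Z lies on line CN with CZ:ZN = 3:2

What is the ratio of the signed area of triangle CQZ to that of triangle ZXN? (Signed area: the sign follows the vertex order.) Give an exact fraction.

Assign C = (0, 0), Q = (1, 0), N = (0, 1), X = (2, 1) — the answer is frame-independent, so this choice is without loss of generality.
1. Z lies on line CN with CZ:ZN = 3:2 ⇒ Z = (0, 3/5)
2·[CQZ] = 3/5, 2·[ZXN] = 4/5
[CQZ]:[ZXN] = 3/5:4/5 = 3/4

[CQZ]:[ZXN] = 3/4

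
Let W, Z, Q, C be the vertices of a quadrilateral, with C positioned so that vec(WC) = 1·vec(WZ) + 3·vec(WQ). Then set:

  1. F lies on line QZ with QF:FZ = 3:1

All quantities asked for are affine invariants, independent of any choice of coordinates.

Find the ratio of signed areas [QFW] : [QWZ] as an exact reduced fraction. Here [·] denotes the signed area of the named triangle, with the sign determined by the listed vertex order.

Set W = (0, 0), Z = (1, 0), Q = (0, 1), C = (1, 3); any affine frame gives the same invariant.
1. F lies on line QZ with QF:FZ = 3:1 ⇒ F = (3/4, 1/4)
2·[QFW] = -3/4, 2·[QWZ] = 1
[QFW]:[QWZ] = -3/4:1 = -3/4

[QFW]:[QWZ] = -3/4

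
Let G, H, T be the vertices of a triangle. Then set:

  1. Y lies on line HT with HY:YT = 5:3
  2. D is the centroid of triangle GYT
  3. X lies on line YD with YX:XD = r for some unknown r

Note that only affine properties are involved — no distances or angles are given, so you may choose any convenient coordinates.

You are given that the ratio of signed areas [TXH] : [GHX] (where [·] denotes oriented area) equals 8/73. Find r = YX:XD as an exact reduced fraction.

r = 1/4

Assign G = (0, 0), H = (1, 0), T = (0, 1) — the answer is frame-independent, so this choice is without loss of generality.
1. Y lies on line HT with HY:YT = 5:3 ⇒ Y = (3/8, 5/8)
2. D is the centroid of triangle GYT ⇒ D = (1/8, 13/24)
3. With YX:XD = r, write λ = r/(r+1) so X = Y + λ·(D−Y); X is affine-linear in λ
Every point depending on X is an affine combination of X and λ-independent points, so each such coordinate is linear in λ; the λ² term in each signed area is a multiple of (D−Y)×(D−Y) = 0, so 2·[TXH] and 2·[GHX] are each linear in λ. Evaluating at λ=0 and λ=1:
  2·[TXH] = 1/3·λ,   2·[GHX] = -1/12·λ + 5/8
So [TXH]:[GHX] = (1/3·λ) / (-1/12·λ + 5/8). Setting this equal to 8/73:
  1/3·λ = 8/73·(-1/12·λ + 5/8)  ⇒  λ = 1/5
Then r = λ/(1−λ) = (1/5)/(4/5) = 1/4. Check: with r = 1/4, X = (13/40, 73/120) and [TXH]:[GHX] = 8/73 as required.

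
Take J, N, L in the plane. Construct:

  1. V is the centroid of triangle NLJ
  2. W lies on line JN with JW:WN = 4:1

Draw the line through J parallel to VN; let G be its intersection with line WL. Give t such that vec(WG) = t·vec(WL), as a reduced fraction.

Work in coordinates with J = (0, 0), N = (1, 0), L = (0, 1).
1. V is the centroid of triangle NLJ ⇒ V = (1/3, 1/3)
2. W lies on line JN with JW:WN = 4:1 ⇒ W = (4/5, 0)
through J parallel to VN: direction (2/3, -1/3); meets WL at G = (4/3, -2/3)
G = W + t·(L−W) with t = -2/3

t = -2/3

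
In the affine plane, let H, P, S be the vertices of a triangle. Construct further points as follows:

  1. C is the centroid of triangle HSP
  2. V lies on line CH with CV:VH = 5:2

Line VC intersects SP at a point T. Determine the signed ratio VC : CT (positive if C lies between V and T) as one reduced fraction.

Choose coordinates H = (0, 0), P = (1, 0), S = (0, 1).
1. C is the centroid of triangle HSP ⇒ C = (1/3, 1/3)
2. V lies on line CH with CV:VH = 5:2 ⇒ V = (2/21, 2/21)
line VC meets SP at T = (1/2, 1/2)
C = V + t·(T−V) with t = 10/17, so VC:CT = 10/17:7/17

VC:CT = 10/7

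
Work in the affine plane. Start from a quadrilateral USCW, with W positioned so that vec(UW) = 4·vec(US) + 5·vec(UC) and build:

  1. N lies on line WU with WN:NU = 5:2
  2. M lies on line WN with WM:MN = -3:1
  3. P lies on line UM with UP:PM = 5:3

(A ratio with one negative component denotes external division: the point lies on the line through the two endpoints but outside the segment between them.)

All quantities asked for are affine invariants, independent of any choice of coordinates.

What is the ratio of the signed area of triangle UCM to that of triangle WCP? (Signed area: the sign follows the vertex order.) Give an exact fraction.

Set U = (0, 0), S = (1, 0), C = (0, 1), W = (4, 5); any affine frame gives the same invariant.
1. N lies on line WU with WN:NU = 5:2 ⇒ N = (8/7, 10/7)
2. M lies on line WN with WM:MN = -3:1 ⇒ M = (-2/7, -5/14)
3. P lies on line UM with UP:PM = 5:3 ⇒ P = (-5/28, -25/112)
2·[UCM] = 2/7, 2·[WCP] = 117/28
[UCM]:[WCP] = 2/7:117/28 = 8/117

[UCM]:[WCP] = 8/117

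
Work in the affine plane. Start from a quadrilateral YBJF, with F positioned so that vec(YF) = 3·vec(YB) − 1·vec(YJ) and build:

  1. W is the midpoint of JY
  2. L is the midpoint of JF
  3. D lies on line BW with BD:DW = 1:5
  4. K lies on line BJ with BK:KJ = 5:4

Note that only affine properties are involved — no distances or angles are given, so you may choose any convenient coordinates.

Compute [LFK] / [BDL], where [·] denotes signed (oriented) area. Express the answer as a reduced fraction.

Set Y = (0, 0), B = (1, 0), J = (0, 1), F = (3, -1); any affine frame gives the same invariant.
1. W is the midpoint of JY ⇒ W = (0, 1/2)
2. L is the midpoint of JF ⇒ L = (3/2, 0)
3. D lies on line BW with BD:DW = 1:5 ⇒ D = (5/6, 1/12)
4. K lies on line BJ with BK:KJ = 5:4 ⇒ K = (4/9, 5/9)
2·[LFK] = -2/9, 2·[BDL] = -1/24
[LFK]:[BDL] = -2/9:-1/24 = 16/3

[LFK]:[BDL] = 16/3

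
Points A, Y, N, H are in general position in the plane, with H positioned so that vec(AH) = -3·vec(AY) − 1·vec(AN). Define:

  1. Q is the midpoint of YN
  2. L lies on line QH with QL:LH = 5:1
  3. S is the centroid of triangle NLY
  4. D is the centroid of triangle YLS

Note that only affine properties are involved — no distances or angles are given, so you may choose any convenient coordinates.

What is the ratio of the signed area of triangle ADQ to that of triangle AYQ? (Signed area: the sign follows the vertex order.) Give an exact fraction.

Set A = (0, 0), Y = (1, 0), N = (0, 1), H = (-3, -1); any affine frame gives the same invariant.
1. Q is the midpoint of YN ⇒ Q = (1/2, 1/2)
2. L lies on line QH with QL:LH = 5:1 ⇒ L = (-29/12, -3/4)
3. S is the centroid of triangle NLY ⇒ S = (-17/36, 1/12)
4. D is the centroid of triangle YLS ⇒ D = (-17/27, -2/9)
2·[ADQ] = -11/54, 2·[AYQ] = 1/2
[ADQ]:[AYQ] = -11/54:1/2 = -11/27

[ADQ]:[AYQ] = -11/27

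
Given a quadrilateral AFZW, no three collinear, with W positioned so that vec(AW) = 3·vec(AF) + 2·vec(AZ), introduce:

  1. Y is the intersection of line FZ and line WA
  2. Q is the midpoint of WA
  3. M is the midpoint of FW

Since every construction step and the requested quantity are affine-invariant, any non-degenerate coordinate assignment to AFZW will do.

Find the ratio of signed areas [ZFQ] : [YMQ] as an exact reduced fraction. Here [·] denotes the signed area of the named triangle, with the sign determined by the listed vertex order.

[ZFQ]:[YMQ] = 5

Set A = (0, 0), F = (1, 0), Z = (0, 1), W = (3, 2); any affine frame gives the same invariant.
1. Y is the intersection of line FZ and line WA ⇒ Y = (3/5, 2/5)
2. Q is the midpoint of WA ⇒ Q = (3/2, 1)
3. M is the midpoint of FW ⇒ M = (2, 1)
2·[ZFQ] = 3/2, 2·[YMQ] = 3/10
[ZFQ]:[YMQ] = 3/2:3/10 = 5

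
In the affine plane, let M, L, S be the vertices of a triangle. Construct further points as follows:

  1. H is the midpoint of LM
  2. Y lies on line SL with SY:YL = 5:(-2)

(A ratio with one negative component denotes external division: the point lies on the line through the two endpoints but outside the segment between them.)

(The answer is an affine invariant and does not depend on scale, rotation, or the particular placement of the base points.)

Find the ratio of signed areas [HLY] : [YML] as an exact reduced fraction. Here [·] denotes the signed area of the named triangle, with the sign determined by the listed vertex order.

Work in coordinates with M = (0, 0), L = (1, 0), S = (0, 1).
1. H is the midpoint of LM ⇒ H = (1/2, 0)
2. Y lies on line SL with SY:YL = 5:(-2) ⇒ Y = (5/3, -2/3)
2·[HLY] = -1/3, 2·[YML] = -2/3
[HLY]:[YML] = -1/3:-2/3 = 1/2

[HLY]:[YML] = 1/2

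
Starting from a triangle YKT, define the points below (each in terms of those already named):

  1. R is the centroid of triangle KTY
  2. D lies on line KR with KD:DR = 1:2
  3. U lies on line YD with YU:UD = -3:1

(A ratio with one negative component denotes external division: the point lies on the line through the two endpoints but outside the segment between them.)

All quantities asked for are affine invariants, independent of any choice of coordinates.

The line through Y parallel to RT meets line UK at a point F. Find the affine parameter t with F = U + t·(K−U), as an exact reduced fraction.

t = 5

Assign Y = (0, 0), K = (1, 0), T = (0, 1) — the answer is frame-independent, so this choice is without loss of generality.
1. R is the centroid of triangle KTY ⇒ R = (1/3, 1/3)
2. D lies on line KR with KD:DR = 1:2 ⇒ D = (7/9, 1/9)
3. U lies on line YD with YU:UD = -3:1 ⇒ U = (7/6, 1/6)
through Y parallel to RT: direction (-1/3, 2/3); meets UK at F = (1/3, -2/3)
F = U + t·(K−U) with t = 5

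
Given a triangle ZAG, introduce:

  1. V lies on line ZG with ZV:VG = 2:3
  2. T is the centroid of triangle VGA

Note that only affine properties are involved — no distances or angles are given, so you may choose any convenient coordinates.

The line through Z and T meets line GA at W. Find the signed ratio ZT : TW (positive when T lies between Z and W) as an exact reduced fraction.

Assign Z = (0, 0), A = (1, 0), G = (0, 1) — the answer is frame-independent, so this choice is without loss of generality.
1. V lies on line ZG with ZV:VG = 2:3 ⇒ V = (0, 2/5)
2. T is the centroid of triangle VGA ⇒ T = (1/3, 7/15)
line ZT meets GA at W = (5/12, 7/12)
T = Z + t·(W−Z) with t = 4/5, so ZT:TW = 4/5:1/5

ZT:TW = 4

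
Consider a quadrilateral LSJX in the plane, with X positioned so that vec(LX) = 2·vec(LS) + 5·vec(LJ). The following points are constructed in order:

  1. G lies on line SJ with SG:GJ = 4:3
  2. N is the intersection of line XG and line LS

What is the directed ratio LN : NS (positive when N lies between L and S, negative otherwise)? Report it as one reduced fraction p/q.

Assign L = (0, 0), S = (1, 0), J = (0, 1), X = (2, 5) — the answer is frame-independent, so this choice is without loss of generality.
1. G lies on line SJ with SG:GJ = 4:3 ⇒ G = (3/7, 4/7)
2. N is the intersection of line XG and line LS ⇒ N = (7/31, 0)
N = L + t·(S−L) with t = 7/31, so LN:NS = t:(1−t) = 7/31:24/31

LN:NS = 7/24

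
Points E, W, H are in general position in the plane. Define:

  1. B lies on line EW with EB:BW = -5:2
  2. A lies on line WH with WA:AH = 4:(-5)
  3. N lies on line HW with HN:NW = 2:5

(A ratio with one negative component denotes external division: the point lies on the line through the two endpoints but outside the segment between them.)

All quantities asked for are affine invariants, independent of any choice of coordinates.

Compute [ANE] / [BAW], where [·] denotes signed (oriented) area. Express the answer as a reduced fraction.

[ANE]:[BAW] = -99/56

Assign E = (0, 0), W = (1, 0), H = (0, 1) — the answer is frame-independent, so this choice is without loss of generality.
1. B lies on line EW with EB:BW = -5:2 ⇒ B = (5/3, 0)
2. A lies on line WH with WA:AH = 4:(-5) ⇒ A = (5, -4)
3. N lies on line HW with HN:NW = 2:5 ⇒ N = (2/7, 5/7)
2·[ANE] = 33/7, 2·[BAW] = -8/3
[ANE]:[BAW] = 33/7:-8/3 = -99/56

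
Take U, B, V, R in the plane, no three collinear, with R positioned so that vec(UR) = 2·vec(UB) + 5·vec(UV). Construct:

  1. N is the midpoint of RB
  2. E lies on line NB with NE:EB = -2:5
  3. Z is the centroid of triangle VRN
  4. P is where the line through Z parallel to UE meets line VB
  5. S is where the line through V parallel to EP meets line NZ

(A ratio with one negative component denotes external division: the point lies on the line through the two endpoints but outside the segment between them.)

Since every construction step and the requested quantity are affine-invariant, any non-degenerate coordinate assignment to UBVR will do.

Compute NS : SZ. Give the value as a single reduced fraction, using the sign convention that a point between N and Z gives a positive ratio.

NS:SZ = -33/13

Choose coordinates U = (0, 0), B = (1, 0), V = (0, 1), R = (2, 5).
1. N is the midpoint of RB ⇒ N = (3/2, 5/2)
2. E lies on line NB with NE:EB = -2:5 ⇒ E = (11/6, 25/6)
3. Z is the centroid of triangle VRN ⇒ Z = (7/6, 17/6)
4. P is where the line through Z parallel to UE meets line VB ⇒ P = (1/4, 3/4)
5. S is where the line through V parallel to EP meets line NZ ⇒ S = (19/20, 61/20)
S = N + t·(Z−N) with t = 33/20, so NS:SZ = t:(1−t) = 33/20:-13/20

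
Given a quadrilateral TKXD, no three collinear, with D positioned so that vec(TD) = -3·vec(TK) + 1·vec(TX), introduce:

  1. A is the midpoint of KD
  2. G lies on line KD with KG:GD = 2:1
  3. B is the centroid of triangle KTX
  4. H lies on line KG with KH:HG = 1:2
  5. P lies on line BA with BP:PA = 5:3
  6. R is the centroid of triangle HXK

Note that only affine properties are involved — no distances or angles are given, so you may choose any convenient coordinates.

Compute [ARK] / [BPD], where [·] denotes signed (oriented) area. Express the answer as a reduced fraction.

Set T = (0, 0), K = (1, 0), X = (0, 1), D = (-3, 1); any affine frame gives the same invariant.
1. A is the midpoint of KD ⇒ A = (-1, 1/2)
2. G lies on line KD with KG:GD = 2:1 ⇒ G = (-5/3, 2/3)
3. B is the centroid of triangle KTX ⇒ B = (1/3, 1/3)
4. H lies on line KG with KH:HG = 1:2 ⇒ H = (1/9, 2/9)
5. P lies on line BA with BP:PA = 5:3 ⇒ P = (-1/2, 7/16)
6. R is the centroid of triangle HXK ⇒ R = (10/27, 11/27)
2·[ARK] = -1/2, 2·[BPD] = -5/24
[ARK]:[BPD] = -1/2:-5/24 = 12/5

[ARK]:[BPD] = 12/5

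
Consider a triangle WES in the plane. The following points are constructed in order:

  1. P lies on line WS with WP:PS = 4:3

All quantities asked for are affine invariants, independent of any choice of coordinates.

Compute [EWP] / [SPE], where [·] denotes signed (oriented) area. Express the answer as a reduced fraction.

Work in coordinates with W = (0, 0), E = (1, 0), S = (0, 1).
1. P lies on line WS with WP:PS = 4:3 ⇒ P = (0, 4/7)
2·[EWP] = -4/7, 2·[SPE] = 3/7
[EWP]:[SPE] = -4/7:3/7 = -4/3

[EWP]:[SPE] = -4/3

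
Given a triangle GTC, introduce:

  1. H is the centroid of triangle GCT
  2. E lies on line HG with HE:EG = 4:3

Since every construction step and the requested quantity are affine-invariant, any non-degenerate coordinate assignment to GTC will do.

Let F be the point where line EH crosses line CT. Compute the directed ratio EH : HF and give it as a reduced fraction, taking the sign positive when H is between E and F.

EH:HF = 8/7

Set G = (0, 0), T = (1, 0), C = (0, 1); any affine frame gives the same invariant.
1. H is the centroid of triangle GCT ⇒ H = (1/3, 1/3)
2. E lies on line HG with HE:EG = 4:3 ⇒ E = (1/7, 1/7)
line EH meets CT at F = (1/2, 1/2)
H = E + t·(F−E) with t = 8/15, so EH:HF = 8/15:7/15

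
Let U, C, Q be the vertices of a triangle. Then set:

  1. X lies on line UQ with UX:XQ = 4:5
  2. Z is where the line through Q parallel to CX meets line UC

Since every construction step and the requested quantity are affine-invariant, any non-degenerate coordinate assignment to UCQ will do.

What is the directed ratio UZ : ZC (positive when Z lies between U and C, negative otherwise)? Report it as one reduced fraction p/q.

Set U = (0, 0), C = (1, 0), Q = (0, 1); any affine frame gives the same invariant.
1. X lies on line UQ with UX:XQ = 4:5 ⇒ X = (0, 4/9)
2. Z is where the line through Q parallel to CX meets line UC ⇒ Z = (9/4, 0)
Z = U + t·(C−U) with t = 9/4, so UZ:ZC = t:(1−t) = 9/4:-5/4

UZ:ZC = -9/5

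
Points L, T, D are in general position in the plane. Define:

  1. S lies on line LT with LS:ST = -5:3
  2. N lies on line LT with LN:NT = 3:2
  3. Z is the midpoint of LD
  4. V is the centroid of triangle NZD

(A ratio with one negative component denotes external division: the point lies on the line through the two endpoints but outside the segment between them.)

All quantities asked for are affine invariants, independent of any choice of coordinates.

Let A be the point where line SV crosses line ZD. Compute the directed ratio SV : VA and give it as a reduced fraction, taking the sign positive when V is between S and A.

Set L = (0, 0), T = (1, 0), D = (0, 1); any affine frame gives the same invariant.
1. S lies on line LT with LS:ST = -5:3 ⇒ S = (5/2, 0)
2. N lies on line LT with LN:NT = 3:2 ⇒ N = (3/5, 0)
3. Z is the midpoint of LD ⇒ Z = (0, 1/2)
4. V is the centroid of triangle NZD ⇒ V = (1/5, 1/2)
line SV meets ZD at A = (0, 25/46)
V = S + t·(A−S) with t = 23/25, so SV:VA = 23/25:2/25

SV:VA = 23/2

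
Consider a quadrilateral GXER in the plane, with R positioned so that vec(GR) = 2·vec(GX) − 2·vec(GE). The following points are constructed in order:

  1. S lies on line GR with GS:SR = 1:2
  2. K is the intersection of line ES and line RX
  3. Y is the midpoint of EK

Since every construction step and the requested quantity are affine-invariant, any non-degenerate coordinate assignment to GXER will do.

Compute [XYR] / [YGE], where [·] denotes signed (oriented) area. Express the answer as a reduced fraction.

Assign G = (0, 0), X = (1, 0), E = (0, 1), R = (2, -2) — the answer is frame-independent, so this choice is without loss of generality.
1. S lies on line GR with GS:SR = 1:2 ⇒ S = (2/3, -2/3)
2. K is the intersection of line ES and line RX ⇒ K = (-2, 6)
3. Y is the midpoint of EK ⇒ Y = (-1, 7/2)
2·[XYR] = 1/2, 2·[YGE] = 1
[XYR]:[YGE] = 1/2:1 = 1/2

[XYR]:[YGE] = 1/2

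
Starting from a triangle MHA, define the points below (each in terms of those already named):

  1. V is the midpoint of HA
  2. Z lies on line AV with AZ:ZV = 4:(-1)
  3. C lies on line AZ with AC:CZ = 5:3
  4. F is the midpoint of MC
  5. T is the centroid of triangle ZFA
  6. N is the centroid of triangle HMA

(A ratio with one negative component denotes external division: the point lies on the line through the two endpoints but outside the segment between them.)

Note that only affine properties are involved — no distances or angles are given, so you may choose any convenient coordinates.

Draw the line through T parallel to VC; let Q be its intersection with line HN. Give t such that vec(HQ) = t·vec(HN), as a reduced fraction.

Choose coordinates M = (0, 0), H = (1, 0), A = (0, 1).
1. V is the midpoint of HA ⇒ V = (1/2, 1/2)
2. Z lies on line AV with AZ:ZV = 4:(-1) ⇒ Z = (2/3, 1/3)
3. C lies on line AZ with AC:CZ = 5:3 ⇒ C = (5/12, 7/12)
4. F is the midpoint of MC ⇒ F = (5/24, 7/24)
5. T is the centroid of triangle ZFA ⇒ T = (7/24, 13/24)
6. N is the centroid of triangle HMA ⇒ N = (1/3, 1/3)
through T parallel to VC: direction (-1/12, 1/12); meets HN at Q = (2/3, 1/6)
Q = H + t·(N−H) with t = 1/2

t = 1/2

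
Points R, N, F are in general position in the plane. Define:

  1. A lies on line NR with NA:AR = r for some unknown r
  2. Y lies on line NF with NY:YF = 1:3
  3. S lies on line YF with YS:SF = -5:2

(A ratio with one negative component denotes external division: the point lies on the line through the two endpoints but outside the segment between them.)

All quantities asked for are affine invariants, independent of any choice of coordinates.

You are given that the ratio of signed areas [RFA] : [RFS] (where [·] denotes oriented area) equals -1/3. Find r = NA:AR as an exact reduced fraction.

Work in coordinates with R = (0, 0), N = (1, 0), F = (0, 1).
1. With NA:AR = r, write λ = r/(r+1) so A = N + λ·(R−N); A is affine-linear in λ
2. Y lies on line NF with NY:YF = 1:3 ⇒ Y = (3/4, 1/4)
3. S lies on line YF with YS:SF = -5:2 ⇒ S = (-1/2, 3/2)
Every point depending on A is an affine combination of A and λ-independent points, so each such coordinate is linear in λ; the λ² term in each signed area is a multiple of (R−N)×(R−N) = 0, so 2·[RFA] and 2·[RFS] are each linear in λ. Evaluating at λ=0 and λ=1:
  2·[RFA] = λ − 1,   2·[RFS] = 1/2
So [RFA]:[RFS] = (λ − 1) / (1/2). Setting this equal to -1/3:
  λ − 1 = -1/3·(1/2)  ⇒  λ = 5/6
Then r = λ/(1−λ) = (5/6)/(1/6) = 5. Check: with r = 5, A = (1/6, 0) and [RFA]:[RFS] = -1/3 as required.

r = 5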